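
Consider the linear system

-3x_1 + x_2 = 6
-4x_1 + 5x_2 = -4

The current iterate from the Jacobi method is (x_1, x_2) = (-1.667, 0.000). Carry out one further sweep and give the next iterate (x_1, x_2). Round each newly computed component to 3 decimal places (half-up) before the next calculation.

One sweep:
  x_1 = (6 - (1)·0.000) / (-3) = -2.000
  x_2 = (-4 - (-4)·-1.667) / (5) = -2.134

(-2.000, -2.134)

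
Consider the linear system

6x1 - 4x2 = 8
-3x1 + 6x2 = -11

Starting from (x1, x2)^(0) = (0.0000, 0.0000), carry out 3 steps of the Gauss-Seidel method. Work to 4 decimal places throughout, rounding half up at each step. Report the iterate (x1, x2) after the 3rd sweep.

Iteration 1:
  x1 = (8 - (-4)·0.0000) / (6) = 1.3333
  x2 = (-11 - (-3)·1.3333) / (6) = -1.1667
Iteration 2:
  x1 = (8 - (-4)·-1.1667) / (6) = 0.5555
  x2 = (-11 - (-3)·0.5555) / (6) = -1.5556
Iteration 3:
  x1 = (8 - (-4)·-1.5556) / (6) = 0.2963
  x2 = (-11 - (-3)·0.2963) / (6) = -1.6852

(0.2963, -1.6852)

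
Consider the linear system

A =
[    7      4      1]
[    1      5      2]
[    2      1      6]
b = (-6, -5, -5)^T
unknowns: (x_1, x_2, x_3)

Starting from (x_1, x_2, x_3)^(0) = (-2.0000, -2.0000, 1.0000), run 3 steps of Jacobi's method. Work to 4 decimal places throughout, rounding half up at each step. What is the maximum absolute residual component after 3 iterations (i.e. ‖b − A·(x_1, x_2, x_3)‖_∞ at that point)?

1.9384

Iteration 1:
  x_1 = (-6 - (4)·-2.0000 - (1)·1.0000) / (7) = 0.1429
  x_2 = (-5 - (1)·-2.0000 - (2)·1.0000) / (5) = -1.0000
  x_3 = (-5 - (2)·-2.0000 - (1)·-2.0000) / (6) = 0.1667
Iteration 2:
  x_1 = (-6 - (4)·-1.0000 - (1)·0.1667) / (7) = -0.3095
  x_2 = (-5 - (1)·0.1429 - (2)·0.1667) / (5) = -1.0953
  x_3 = (-5 - (2)·0.1429 - (1)·-1.0000) / (6) = -0.7143
Iteration 3:
  x_1 = (-6 - (4)·-1.0953 - (1)·-0.7143) / (7) = -0.1292
  x_2 = (-5 - (1)·-0.3095 - (2)·-0.7143) / (5) = -0.6524
  x_3 = (-5 - (2)·-0.3095 - (1)·-1.0953) / (6) = -0.5476
Residual b − A·x = (-1.9384, -0.5136, -0.8036); ∞-norm = 1.9384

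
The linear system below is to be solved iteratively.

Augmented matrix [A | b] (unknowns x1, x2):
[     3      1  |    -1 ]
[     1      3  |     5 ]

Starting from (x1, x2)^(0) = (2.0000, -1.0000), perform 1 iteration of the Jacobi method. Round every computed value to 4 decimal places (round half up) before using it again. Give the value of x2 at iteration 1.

1.0000

Iteration 1:
  x1 = (-1 - (1)·-1.0000) / (3) = 0.0000
  x2 = (5 - (1)·2.0000) / (3) = 1.0000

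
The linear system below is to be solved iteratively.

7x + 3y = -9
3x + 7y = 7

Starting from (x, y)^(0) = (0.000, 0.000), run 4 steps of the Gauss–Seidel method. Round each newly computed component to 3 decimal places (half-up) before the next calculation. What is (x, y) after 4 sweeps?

(-2.095, 1.898)

Iteration 1:
  x = (-9 - (3)·0.000) / (7) = -1.286
  y = (7 - (3)·-1.286) / (7) = 1.551
Iteration 2:
  x = (-9 - (3)·1.551) / (7) = -1.950
  y = (7 - (3)·-1.950) / (7) = 1.836
Iteration 3:
  x = (-9 - (3)·1.836) / (7) = -2.073
  y = (7 - (3)·-2.073) / (7) = 1.888
Iteration 4:
  x = (-9 - (3)·1.888) / (7) = -2.095
  y = (7 - (3)·-2.095) / (7) = 1.898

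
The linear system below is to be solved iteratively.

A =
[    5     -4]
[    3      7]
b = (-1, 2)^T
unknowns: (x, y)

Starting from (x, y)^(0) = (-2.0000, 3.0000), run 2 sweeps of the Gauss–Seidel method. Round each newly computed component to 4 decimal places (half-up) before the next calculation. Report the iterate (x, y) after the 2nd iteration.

Iteration 1:
  x = (-1 - (-4)·3.0000) / (5) = 2.2000
  y = (2 - (3)·2.2000) / (7) = -0.6571
Iteration 2:
  x = (-1 - (-4)·-0.6571) / (5) = -0.7257
  y = (2 - (3)·-0.7257) / (7) = 0.5967

(-0.7257, 0.5967)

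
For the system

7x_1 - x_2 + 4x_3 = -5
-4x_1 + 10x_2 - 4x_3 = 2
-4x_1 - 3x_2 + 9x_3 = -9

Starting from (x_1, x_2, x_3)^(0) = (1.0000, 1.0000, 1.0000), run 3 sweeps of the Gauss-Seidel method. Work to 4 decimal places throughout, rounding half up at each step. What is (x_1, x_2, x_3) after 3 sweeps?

Iteration 1:
  x_1 = (-5 - (-1)·1.0000 - (4)·1.0000) / (7) = -1.1429
  x_2 = (2 - (-4)·-1.1429 - (-4)·1.0000) / (10) = 0.1428
  x_3 = (-9 - (-4)·-1.1429 - (-3)·0.1428) / (9) = -1.4604
Iteration 2:
  x_1 = (-5 - (-1)·0.1428 - (4)·-1.4604) / (7) = 0.1406
  x_2 = (2 - (-4)·0.1406 - (-4)·-1.4604) / (10) = -0.3279
  x_3 = (-9 - (-4)·0.1406 - (-3)·-0.3279) / (9) = -1.0468
Iteration 3:
  x_1 = (-5 - (-1)·-0.3279 - (4)·-1.0468) / (7) = -0.1630
  x_2 = (2 - (-4)·-0.1630 - (-4)·-1.0468) / (10) = -0.2839
  x_3 = (-9 - (-4)·-0.1630 - (-3)·-0.2839) / (9) = -1.1671

(-0.1630, -0.2839, -1.1671)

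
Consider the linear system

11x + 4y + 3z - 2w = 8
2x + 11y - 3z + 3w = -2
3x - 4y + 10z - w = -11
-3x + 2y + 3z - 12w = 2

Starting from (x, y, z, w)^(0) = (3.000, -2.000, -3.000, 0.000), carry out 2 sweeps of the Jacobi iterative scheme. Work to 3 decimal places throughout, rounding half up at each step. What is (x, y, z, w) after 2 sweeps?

Iteration 1:
  x = (8 - (4)·-2.000 - (3)·-3.000 - (-2)·0.000) / (11) = 2.273
  y = (-2 - (2)·3.000 - (-3)·-3.000 - (3)·0.000) / (11) = -1.545
  z = (-11 - (3)·3.000 - (-4)·-2.000 - (-1)·0.000) / (10) = -2.800
  w = (2 - (-3)·3.000 - (2)·-2.000 - (3)·-3.000) / (-12) = -2.000
Iteration 2:
  x = (8 - (4)·-1.545 - (3)·-2.800 - (-2)·-2.000) / (11) = 1.689
  y = (-2 - (2)·2.273 - (-3)·-2.800 - (3)·-2.000) / (11) = -0.813
  z = (-11 - (3)·2.273 - (-4)·-1.545 - (-1)·-2.000) / (10) = -2.600
  w = (2 - (-3)·2.273 - (2)·-1.545 - (3)·-2.800) / (-12) = -1.692

(1.689, -0.813, -2.600, -1.692)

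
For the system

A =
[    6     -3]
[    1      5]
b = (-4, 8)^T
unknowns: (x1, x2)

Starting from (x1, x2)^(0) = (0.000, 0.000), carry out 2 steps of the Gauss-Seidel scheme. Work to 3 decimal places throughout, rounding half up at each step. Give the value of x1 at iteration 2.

0.200

Iteration 1:
  x1 = (-4 - (-3)·0.000) / (6) = -0.667
  x2 = (8 - (1)·-0.667) / (5) = 1.733
Iteration 2:
  x1 = (-4 - (-3)·1.733) / (6) = 0.200
  x2 = (8 - (1)·0.200) / (5) = 1.560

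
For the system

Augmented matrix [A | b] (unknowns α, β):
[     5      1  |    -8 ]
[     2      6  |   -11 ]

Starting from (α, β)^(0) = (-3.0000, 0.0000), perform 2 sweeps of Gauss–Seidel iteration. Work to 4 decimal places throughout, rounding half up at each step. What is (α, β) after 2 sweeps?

Iteration 1:
  α = (-8 - (1)·0.0000) / (5) = -1.6000
  β = (-11 - (2)·-1.6000) / (6) = -1.3000
Iteration 2:
  α = (-8 - (1)·-1.3000) / (5) = -1.3400
  β = (-11 - (2)·-1.3400) / (6) = -1.3867

(-1.3400, -1.3867)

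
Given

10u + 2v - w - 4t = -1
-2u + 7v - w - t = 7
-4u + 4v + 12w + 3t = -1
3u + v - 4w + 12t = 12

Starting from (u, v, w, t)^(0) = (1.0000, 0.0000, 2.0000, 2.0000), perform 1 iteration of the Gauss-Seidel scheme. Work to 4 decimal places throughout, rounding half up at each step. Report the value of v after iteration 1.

1.8286

Iteration 1:
  u = (-1 - (2)·0.0000 - (-1)·2.0000 - (-4)·2.0000) / (10) = 0.9000
  v = (7 - (-2)·0.9000 - (-1)·2.0000 - (-1)·2.0000) / (7) = 1.8286
  w = (-1 - (-4)·0.9000 - (4)·1.8286 - (3)·2.0000) / (12) = -0.8929
  t = (12 - (3)·0.9000 - (1)·1.8286 - (-4)·-0.8929) / (12) = 0.3250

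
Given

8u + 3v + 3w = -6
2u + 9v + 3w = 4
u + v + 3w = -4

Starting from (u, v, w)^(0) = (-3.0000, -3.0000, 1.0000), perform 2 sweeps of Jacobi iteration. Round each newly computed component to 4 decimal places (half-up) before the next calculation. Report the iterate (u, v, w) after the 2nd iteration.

Iteration 1:
  u = (-6 - (3)·-3.0000 - (3)·1.0000) / (8) = 0.0000
  v = (4 - (2)·-3.0000 - (3)·1.0000) / (9) = 0.7778
  w = (-4 - (1)·-3.0000 - (1)·-3.0000) / (3) = 0.6667
Iteration 2:
  u = (-6 - (3)·0.7778 - (3)·0.6667) / (8) = -1.2917
  v = (4 - (2)·0.0000 - (3)·0.6667) / (9) = 0.2222
  w = (-4 - (1)·0.0000 - (1)·0.7778) / (3) = -1.5926

(-1.2917, 0.2222, -1.5926)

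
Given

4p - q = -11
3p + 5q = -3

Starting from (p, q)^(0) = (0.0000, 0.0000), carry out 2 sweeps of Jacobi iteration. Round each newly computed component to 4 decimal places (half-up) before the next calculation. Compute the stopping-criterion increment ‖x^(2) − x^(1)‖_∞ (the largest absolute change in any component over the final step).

1.6500

Iteration 1:
  p = (-11 - (-1)·0.0000) / (4) = -2.7500
  q = (-3 - (3)·0.0000) / (5) = -0.6000
Iteration 2:
  p = (-11 - (-1)·-0.6000) / (4) = -2.9000
  q = (-3 - (3)·-2.7500) / (5) = 1.0500
Change: (-0.1500, 1.6500) → max |·| = 1.6500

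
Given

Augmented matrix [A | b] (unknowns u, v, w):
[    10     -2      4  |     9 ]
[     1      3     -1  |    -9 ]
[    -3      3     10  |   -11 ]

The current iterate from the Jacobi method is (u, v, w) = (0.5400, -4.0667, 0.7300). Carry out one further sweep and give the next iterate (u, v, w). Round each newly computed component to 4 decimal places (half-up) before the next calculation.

One sweep:
  u = (9 - (-2)·-4.0667 - (4)·0.7300) / (10) = -0.2053
  v = (-9 - (1)·0.5400 - (-1)·0.7300) / (3) = -2.9367
  w = (-11 - (-3)·0.5400 - (3)·-4.0667) / (10) = 0.2820

(-0.2053, -2.9367, 0.2820)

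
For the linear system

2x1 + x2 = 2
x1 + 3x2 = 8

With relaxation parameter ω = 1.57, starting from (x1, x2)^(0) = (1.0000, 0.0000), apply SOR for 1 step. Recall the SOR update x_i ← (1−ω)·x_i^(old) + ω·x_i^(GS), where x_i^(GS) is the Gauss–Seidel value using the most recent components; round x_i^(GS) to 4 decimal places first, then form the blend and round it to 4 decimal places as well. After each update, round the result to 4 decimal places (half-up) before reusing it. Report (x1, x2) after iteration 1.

Iteration 1:
  x1: GS value = (2 - (1)·0.0000) / (2) = 1.0000;  x1 ← (1−ω)·1.0000 + ω·1.0000 = 1.0000
  x2: GS value = (8 - (1)·1.0000) / (3) = 2.3333;  x2 ← (1−ω)·0.0000 + ω·2.3333 = 3.6633

(1.0000, 3.6633)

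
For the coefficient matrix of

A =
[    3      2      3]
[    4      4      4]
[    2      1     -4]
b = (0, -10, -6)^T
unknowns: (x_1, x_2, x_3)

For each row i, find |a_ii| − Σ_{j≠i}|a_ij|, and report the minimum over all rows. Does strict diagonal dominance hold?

row 1: |3| − (2+3) = -2
row 2: |4| − (4+4) = -4
row 3: |-4| − (2+1) = 1
minimum over rows = -4 → not strictly diagonally dominant

-4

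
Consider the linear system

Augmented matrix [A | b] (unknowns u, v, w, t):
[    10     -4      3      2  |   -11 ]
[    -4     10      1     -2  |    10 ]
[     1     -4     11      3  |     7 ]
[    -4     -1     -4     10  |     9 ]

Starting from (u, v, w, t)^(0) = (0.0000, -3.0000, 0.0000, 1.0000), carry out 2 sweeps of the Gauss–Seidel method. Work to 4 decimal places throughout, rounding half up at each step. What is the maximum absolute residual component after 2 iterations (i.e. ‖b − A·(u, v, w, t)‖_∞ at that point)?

1.8218

Iteration 1:
  u = (-11 - (-4)·-3.0000 - (3)·0.0000 - (2)·1.0000) / (10) = -2.5000
  v = (10 - (-4)·-2.5000 - (1)·0.0000 - (-2)·1.0000) / (10) = 0.2000
  w = (7 - (1)·-2.5000 - (-4)·0.2000 - (3)·1.0000) / (11) = 0.6636
  t = (9 - (-4)·-2.5000 - (-1)·0.2000 - (-4)·0.6636) / (10) = 0.1854
Iteration 2:
  u = (-11 - (-4)·0.2000 - (3)·0.6636 - (2)·0.1854) / (10) = -1.2562
  v = (10 - (-4)·-1.2562 - (1)·0.6636 - (-2)·0.1854) / (10) = 0.4682
  w = (7 - (1)·-1.2562 - (-4)·0.4682 - (3)·0.1854) / (11) = 0.8703
  t = (9 - (-4)·-1.2562 - (-1)·0.4682 - (-4)·0.8703) / (10) = 0.7925
Residual b − A·x = (-0.7611, 1.0079, -1.8218, -0.0004); ∞-norm = 1.8218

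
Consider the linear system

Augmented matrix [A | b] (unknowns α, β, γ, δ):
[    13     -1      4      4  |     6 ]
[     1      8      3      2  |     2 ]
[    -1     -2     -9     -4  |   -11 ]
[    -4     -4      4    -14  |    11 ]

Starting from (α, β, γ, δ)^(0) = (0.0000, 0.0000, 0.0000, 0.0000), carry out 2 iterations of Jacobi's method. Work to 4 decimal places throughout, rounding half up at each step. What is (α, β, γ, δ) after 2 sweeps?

(0.3465, -0.0696, 1.4646, -0.6398)

Iteration 1:
  α = (6 - (-1)·0.0000 - (4)·0.0000 - (4)·0.0000) / (13) = 0.4615
  β = (2 - (1)·0.0000 - (3)·0.0000 - (2)·0.0000) / (8) = 0.2500
  γ = (-11 - (-1)·0.0000 - (-2)·0.0000 - (-4)·0.0000) / (-9) = 1.2222
  δ = (11 - (-4)·0.0000 - (-4)·0.0000 - (4)·0.0000) / (-14) = -0.7857
Iteration 2:
  α = (6 - (-1)·0.2500 - (4)·1.2222 - (4)·-0.7857) / (13) = 0.3465
  β = (2 - (1)·0.4615 - (3)·1.2222 - (2)·-0.7857) / (8) = -0.0696
  γ = (-11 - (-1)·0.4615 - (-2)·0.2500 - (-4)·-0.7857) / (-9) = 1.4646
  δ = (11 - (-4)·0.4615 - (-4)·0.2500 - (4)·1.2222) / (-14) = -0.6398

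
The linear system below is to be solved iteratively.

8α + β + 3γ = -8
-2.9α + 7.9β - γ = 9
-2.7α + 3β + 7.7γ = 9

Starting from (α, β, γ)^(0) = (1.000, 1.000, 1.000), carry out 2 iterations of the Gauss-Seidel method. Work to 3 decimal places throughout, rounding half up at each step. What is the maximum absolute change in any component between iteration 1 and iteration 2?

0.274

Iteration 1:
  α = (-8 - (1)·1.000 - (3)·1.000) / (8) = -1.500
  β = (9 - (-2.9)·-1.500 - (-1)·1.000) / (7.9) = 0.715
  γ = (9 - (-2.7)·-1.500 - (3)·0.715) / (7.7) = 0.364
Iteration 2:
  α = (-8 - (1)·0.715 - (3)·0.364) / (8) = -1.226
  β = (9 - (-2.9)·-1.226 - (-1)·0.364) / (7.9) = 0.735
  γ = (9 - (-2.7)·-1.226 - (3)·0.735) / (7.7) = 0.453
Change: (0.274, 0.020, 0.089) → max |·| = 0.274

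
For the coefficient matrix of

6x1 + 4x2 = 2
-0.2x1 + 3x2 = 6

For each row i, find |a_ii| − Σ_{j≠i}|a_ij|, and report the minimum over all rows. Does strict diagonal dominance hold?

row 1: |6| − (4) = 2
row 2: |3| − (0.2) = 2.8
minimum over rows = 2 → strictly diagonally dominant (convergence guaranteed)

2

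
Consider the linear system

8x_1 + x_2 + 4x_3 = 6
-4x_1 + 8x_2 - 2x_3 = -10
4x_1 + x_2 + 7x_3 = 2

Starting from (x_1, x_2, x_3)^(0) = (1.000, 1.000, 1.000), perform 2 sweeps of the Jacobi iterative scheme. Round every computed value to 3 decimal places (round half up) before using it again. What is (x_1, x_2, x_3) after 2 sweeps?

(1.027, -1.295, 0.286)

Iteration 1:
  x_1 = (6 - (1)·1.000 - (4)·1.000) / (8) = 0.125
  x_2 = (-10 - (-4)·1.000 - (-2)·1.000) / (8) = -0.500
  x_3 = (2 - (4)·1.000 - (1)·1.000) / (7) = -0.429
Iteration 2:
  x_1 = (6 - (1)·-0.500 - (4)·-0.429) / (8) = 1.027
  x_2 = (-10 - (-4)·0.125 - (-2)·-0.429) / (8) = -1.295
  x_3 = (2 - (4)·0.125 - (1)·-0.500) / (7) = 0.286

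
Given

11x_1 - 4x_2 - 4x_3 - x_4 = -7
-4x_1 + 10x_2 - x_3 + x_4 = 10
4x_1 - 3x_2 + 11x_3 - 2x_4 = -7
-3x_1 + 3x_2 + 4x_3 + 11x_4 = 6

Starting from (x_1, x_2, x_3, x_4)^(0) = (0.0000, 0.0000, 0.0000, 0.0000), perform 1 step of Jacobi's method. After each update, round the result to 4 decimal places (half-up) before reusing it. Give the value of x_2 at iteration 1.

Iteration 1:
  x_1 = (-7 - (-4)·0.0000 - (-4)·0.0000 - (-1)·0.0000) / (11) = -0.6364
  x_2 = (10 - (-4)·0.0000 - (-1)·0.0000 - (1)·0.0000) / (10) = 1.0000
  x_3 = (-7 - (4)·0.0000 - (-3)·0.0000 - (-2)·0.0000) / (11) = -0.6364
  x_4 = (6 - (-3)·0.0000 - (3)·0.0000 - (4)·0.0000) / (11) = 0.5455

1.0000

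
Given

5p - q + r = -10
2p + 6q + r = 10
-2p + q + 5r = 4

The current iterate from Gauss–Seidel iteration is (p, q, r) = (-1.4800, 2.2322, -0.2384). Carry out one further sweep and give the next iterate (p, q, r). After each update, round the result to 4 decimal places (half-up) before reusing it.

One sweep:
  p = (-10 - (-1)·2.2322 - (1)·-0.2384) / (5) = -1.5059
  q = (10 - (2)·-1.5059 - (1)·-0.2384) / (6) = 2.2084
  r = (4 - (-2)·-1.5059 - (1)·2.2084) / (5) = -0.2440

(-1.5059, 2.2084, -0.2440)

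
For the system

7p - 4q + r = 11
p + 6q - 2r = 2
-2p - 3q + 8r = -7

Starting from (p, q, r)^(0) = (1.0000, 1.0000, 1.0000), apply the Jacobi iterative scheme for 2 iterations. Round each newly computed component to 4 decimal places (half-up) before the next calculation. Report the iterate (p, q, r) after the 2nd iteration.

Iteration 1:
  p = (11 - (-4)·1.0000 - (1)·1.0000) / (7) = 2.0000
  q = (2 - (1)·1.0000 - (-2)·1.0000) / (6) = 0.5000
  r = (-7 - (-2)·1.0000 - (-3)·1.0000) / (8) = -0.2500
Iteration 2:
  p = (11 - (-4)·0.5000 - (1)·-0.2500) / (7) = 1.8929
  q = (2 - (1)·2.0000 - (-2)·-0.2500) / (6) = -0.0833
  r = (-7 - (-2)·2.0000 - (-3)·0.5000) / (8) = -0.1875

(1.8929, -0.0833, -0.1875)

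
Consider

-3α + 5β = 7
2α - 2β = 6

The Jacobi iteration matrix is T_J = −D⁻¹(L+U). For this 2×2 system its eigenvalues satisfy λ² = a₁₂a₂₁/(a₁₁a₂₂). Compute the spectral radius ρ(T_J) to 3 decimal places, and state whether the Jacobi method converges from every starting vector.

a₁₂a₂₁/(a₁₁a₂₂) = (5)·(2) / ((-3)·(-2)) = 1.666667
ρ = √|1.666667| = √1.666667 = 1.291
ρ > 1, so Jacobi diverges

1.291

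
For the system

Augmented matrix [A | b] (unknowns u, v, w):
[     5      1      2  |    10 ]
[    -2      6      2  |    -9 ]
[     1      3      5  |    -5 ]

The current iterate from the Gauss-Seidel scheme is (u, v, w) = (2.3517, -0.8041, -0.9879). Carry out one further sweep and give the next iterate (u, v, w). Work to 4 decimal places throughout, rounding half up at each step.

One sweep:
  u = (10 - (1)·-0.8041 - (2)·-0.9879) / (5) = 2.5560
  v = (-9 - (-2)·2.5560 - (2)·-0.9879) / (6) = -0.3187
  w = (-5 - (1)·2.5560 - (3)·-0.3187) / (5) = -1.3200

(2.5560, -0.3187, -1.3200)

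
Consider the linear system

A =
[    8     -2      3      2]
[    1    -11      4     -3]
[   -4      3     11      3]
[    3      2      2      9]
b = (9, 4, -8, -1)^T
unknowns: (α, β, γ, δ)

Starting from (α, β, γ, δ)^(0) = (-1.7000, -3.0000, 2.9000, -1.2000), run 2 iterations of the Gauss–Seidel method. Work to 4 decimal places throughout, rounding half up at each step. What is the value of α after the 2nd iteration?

1.6792

Iteration 1:
  α = (9 - (-2)·-3.0000 - (3)·2.9000 - (2)·-1.2000) / (8) = -0.4125
  β = (4 - (1)·-0.4125 - (4)·2.9000 - (-3)·-1.2000) / (-11) = 0.9807
  γ = (-8 - (-4)·-0.4125 - (3)·0.9807 - (3)·-1.2000) / (11) = -0.8175
  δ = (-1 - (3)·-0.4125 - (2)·0.9807 - (2)·-0.8175) / (9) = -0.0099
Iteration 2:
  α = (9 - (-2)·0.9807 - (3)·-0.8175 - (2)·-0.0099) / (8) = 1.6792
  β = (4 - (1)·1.6792 - (4)·-0.8175 - (-3)·-0.0099) / (-11) = -0.5056
  γ = (-8 - (-4)·1.6792 - (3)·-0.5056 - (3)·-0.0099) / (11) = 0.0239
  δ = (-1 - (3)·1.6792 - (2)·-0.5056 - (2)·0.0239) / (9) = -0.5638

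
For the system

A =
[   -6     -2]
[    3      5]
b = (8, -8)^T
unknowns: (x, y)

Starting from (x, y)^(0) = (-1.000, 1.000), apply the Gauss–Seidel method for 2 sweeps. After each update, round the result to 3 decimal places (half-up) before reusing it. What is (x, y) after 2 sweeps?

Iteration 1:
  x = (8 - (-2)·1.000) / (-6) = -1.667
  y = (-8 - (3)·-1.667) / (5) = -0.600
Iteration 2:
  x = (8 - (-2)·-0.600) / (-6) = -1.133
  y = (-8 - (3)·-1.133) / (5) = -0.920

(-1.133, -0.920)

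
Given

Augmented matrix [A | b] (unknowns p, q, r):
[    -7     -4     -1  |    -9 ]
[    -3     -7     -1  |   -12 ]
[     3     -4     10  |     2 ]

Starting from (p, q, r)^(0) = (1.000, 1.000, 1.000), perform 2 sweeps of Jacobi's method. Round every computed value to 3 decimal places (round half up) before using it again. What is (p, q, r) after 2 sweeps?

Iteration 1:
  p = (-9 - (-4)·1.000 - (-1)·1.000) / (-7) = 0.571
  q = (-12 - (-3)·1.000 - (-1)·1.000) / (-7) = 1.143
  r = (2 - (3)·1.000 - (-4)·1.000) / (10) = 0.300
Iteration 2:
  p = (-9 - (-4)·1.143 - (-1)·0.300) / (-7) = 0.590
  q = (-12 - (-3)·0.571 - (-1)·0.300) / (-7) = 1.427
  r = (2 - (3)·0.571 - (-4)·1.143) / (10) = 0.486

(0.590, 1.427, 0.486)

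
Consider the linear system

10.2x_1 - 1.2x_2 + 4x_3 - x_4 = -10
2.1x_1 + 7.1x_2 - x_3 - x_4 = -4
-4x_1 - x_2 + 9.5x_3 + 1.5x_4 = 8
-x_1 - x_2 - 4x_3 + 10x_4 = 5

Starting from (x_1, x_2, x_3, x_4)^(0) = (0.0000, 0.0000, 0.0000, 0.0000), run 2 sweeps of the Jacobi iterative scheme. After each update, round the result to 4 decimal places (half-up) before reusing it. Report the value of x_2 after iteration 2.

-0.0844

Iteration 1:
  x_1 = (-10 - (-1.2)·0.0000 - (4)·0.0000 - (-1)·0.0000) / (10.2) = -0.9804
  x_2 = (-4 - (2.1)·0.0000 - (-1)·0.0000 - (-1)·0.0000) / (7.1) = -0.5634
  x_3 = (8 - (-4)·0.0000 - (-1)·0.0000 - (1.5)·0.0000) / (9.5) = 0.8421
  x_4 = (5 - (-1)·0.0000 - (-1)·0.0000 - (-4)·0.0000) / (10) = 0.5000
Iteration 2:
  x_1 = (-10 - (-1.2)·-0.5634 - (4)·0.8421 - (-1)·0.5000) / (10.2) = -1.3279
  x_2 = (-4 - (2.1)·-0.9804 - (-1)·0.8421 - (-1)·0.5000) / (7.1) = -0.0844
  x_3 = (8 - (-4)·-0.9804 - (-1)·-0.5634 - (1.5)·0.5000) / (9.5) = 0.2911
  x_4 = (5 - (-1)·-0.9804 - (-1)·-0.5634 - (-4)·0.8421) / (10) = 0.6825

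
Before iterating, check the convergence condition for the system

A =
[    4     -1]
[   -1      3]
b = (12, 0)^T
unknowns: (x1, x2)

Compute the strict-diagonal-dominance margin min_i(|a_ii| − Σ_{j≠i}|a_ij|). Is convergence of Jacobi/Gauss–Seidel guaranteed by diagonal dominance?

row 1: |4| − (1) = 3
row 2: |3| − (1) = 2
minimum over rows = 2 → strictly diagonally dominant (convergence guaranteed)

2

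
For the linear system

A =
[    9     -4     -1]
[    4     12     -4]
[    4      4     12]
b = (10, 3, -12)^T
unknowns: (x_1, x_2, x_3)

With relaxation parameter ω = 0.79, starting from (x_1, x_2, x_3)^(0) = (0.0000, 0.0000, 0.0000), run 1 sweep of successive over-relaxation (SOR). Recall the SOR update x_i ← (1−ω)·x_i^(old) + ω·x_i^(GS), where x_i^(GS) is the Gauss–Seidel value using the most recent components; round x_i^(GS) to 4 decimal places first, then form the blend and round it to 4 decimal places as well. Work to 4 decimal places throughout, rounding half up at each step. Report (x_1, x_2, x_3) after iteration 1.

(0.8778, -0.0337, -1.0123)

Iteration 1:
  x_1: GS value = (10 - (-4)·0.0000 - (-1)·0.0000) / (9) = 1.1111;  x_1 ← (1−ω)·0.0000 + ω·1.1111 = 0.8778
  x_2: GS value = (3 - (4)·0.8778 - (-4)·0.0000) / (12) = -0.0426;  x_2 ← (1−ω)·0.0000 + ω·-0.0426 = -0.0337
  x_3: GS value = (-12 - (4)·0.8778 - (4)·-0.0337) / (12) = -1.2814;  x_3 ← (1−ω)·0.0000 + ω·-1.2814 = -1.0123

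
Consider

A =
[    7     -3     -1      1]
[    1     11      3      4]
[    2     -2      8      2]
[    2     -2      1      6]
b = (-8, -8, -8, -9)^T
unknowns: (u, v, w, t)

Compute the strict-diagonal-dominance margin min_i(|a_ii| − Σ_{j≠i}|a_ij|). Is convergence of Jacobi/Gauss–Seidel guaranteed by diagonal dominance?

row 1: |7| − (3+1+1) = 2
row 2: |11| − (1+3+4) = 3
row 3: |8| − (2+2+2) = 2
row 4: |6| − (2+2+1) = 1
minimum over rows = 1 → strictly diagonally dominant (convergence guaranteed)

1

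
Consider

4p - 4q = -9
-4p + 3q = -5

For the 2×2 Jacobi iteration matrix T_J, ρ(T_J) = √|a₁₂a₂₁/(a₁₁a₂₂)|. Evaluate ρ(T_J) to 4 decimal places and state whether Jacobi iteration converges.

1.1547

a₁₂a₂₁/(a₁₁a₂₂) = (-4)·(-4) / ((4)·(3)) = 1.333333
ρ = √|1.333333| = √1.333333 = 1.1547
ρ > 1, so Jacobi diverges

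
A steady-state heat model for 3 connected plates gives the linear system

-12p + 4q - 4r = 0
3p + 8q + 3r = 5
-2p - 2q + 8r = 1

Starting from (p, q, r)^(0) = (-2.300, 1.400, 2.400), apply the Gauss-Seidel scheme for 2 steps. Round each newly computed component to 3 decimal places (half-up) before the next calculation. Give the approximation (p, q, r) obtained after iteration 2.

Iteration 1:
  p = (0 - (4)·1.400 - (-4)·2.400) / (-12) = -0.333
  q = (5 - (3)·-0.333 - (3)·2.400) / (8) = -0.150
  r = (1 - (-2)·-0.333 - (-2)·-0.150) / (8) = 0.004
Iteration 2:
  p = (0 - (4)·-0.150 - (-4)·0.004) / (-12) = -0.051
  q = (5 - (3)·-0.051 - (3)·0.004) / (8) = 0.643
  r = (1 - (-2)·-0.051 - (-2)·0.643) / (8) = 0.273

(-0.051, 0.643, 0.273)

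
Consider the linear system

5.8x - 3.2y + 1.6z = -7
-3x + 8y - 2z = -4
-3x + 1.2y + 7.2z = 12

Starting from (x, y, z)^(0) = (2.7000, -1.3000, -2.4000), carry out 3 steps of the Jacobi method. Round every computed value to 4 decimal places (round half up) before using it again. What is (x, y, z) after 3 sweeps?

(-1.6477, -0.9930, 0.8348)

Iteration 1:
  x = (-7 - (-3.2)·-1.3000 - (1.6)·-2.4000) / (5.8) = -1.2621
  y = (-4 - (-3)·2.7000 - (-2)·-2.4000) / (8) = -0.0875
  z = (12 - (-3)·2.7000 - (1.2)·-1.3000) / (7.2) = 3.0083
Iteration 2:
  x = (-7 - (-3.2)·-0.0875 - (1.6)·3.0083) / (5.8) = -2.0850
  y = (-4 - (-3)·-1.2621 - (-2)·3.0083) / (8) = -0.2212
  z = (12 - (-3)·-1.2621 - (1.2)·-0.0875) / (7.2) = 1.1554
Iteration 3:
  x = (-7 - (-3.2)·-0.2212 - (1.6)·1.1554) / (5.8) = -1.6477
  y = (-4 - (-3)·-2.0850 - (-2)·1.1554) / (8) = -0.9930
  z = (12 - (-3)·-2.0850 - (1.2)·-0.2212) / (7.2) = 0.8348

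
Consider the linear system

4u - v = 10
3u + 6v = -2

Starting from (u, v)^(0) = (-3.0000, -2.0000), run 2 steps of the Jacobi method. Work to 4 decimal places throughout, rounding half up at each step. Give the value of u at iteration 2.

2.7917

Iteration 1:
  u = (10 - (-1)·-2.0000) / (4) = 2.0000
  v = (-2 - (3)·-3.0000) / (6) = 1.1667
Iteration 2:
  u = (10 - (-1)·1.1667) / (4) = 2.7917
  v = (-2 - (3)·2.0000) / (6) = -1.3333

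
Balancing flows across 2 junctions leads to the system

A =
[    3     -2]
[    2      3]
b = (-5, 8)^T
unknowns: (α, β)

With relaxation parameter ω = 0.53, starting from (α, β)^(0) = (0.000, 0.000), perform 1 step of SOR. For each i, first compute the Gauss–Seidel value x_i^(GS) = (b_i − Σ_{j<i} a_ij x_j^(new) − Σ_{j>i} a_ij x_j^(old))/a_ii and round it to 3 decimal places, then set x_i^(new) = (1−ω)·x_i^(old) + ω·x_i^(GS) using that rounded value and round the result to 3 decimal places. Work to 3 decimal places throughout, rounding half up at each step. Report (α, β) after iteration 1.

Iteration 1:
  α: GS value = (-5 - (-2)·0.000) / (3) = -1.667;  α ← (1−ω)·0.000 + ω·-1.667 = -0.884
  β: GS value = (8 - (2)·-0.884) / (3) = 3.256;  β ← (1−ω)·0.000 + ω·3.256 = 1.726

(-0.884, 1.726)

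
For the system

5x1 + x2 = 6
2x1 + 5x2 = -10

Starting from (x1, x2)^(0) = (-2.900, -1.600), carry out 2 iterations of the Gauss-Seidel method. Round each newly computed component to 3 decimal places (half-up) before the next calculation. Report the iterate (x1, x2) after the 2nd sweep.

Iteration 1:
  x1 = (6 - (1)·-1.600) / (5) = 1.520
  x2 = (-10 - (2)·1.520) / (5) = -2.608
Iteration 2:
  x1 = (6 - (1)·-2.608) / (5) = 1.722
  x2 = (-10 - (2)·1.722) / (5) = -2.689

(1.722, -2.689)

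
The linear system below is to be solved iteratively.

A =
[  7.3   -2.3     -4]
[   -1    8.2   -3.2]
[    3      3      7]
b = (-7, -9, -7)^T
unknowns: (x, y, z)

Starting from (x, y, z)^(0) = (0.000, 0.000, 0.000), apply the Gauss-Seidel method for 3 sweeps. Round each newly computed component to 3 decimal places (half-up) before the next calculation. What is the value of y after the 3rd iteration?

Iteration 1:
  x = (-7 - (-2.3)·0.000 - (-4)·0.000) / (7.3) = -0.959
  y = (-9 - (-1)·-0.959 - (-3.2)·0.000) / (8.2) = -1.215
  z = (-7 - (3)·-0.959 - (3)·-1.215) / (7) = -0.068
Iteration 2:
  x = (-7 - (-2.3)·-1.215 - (-4)·-0.068) / (7.3) = -1.379
  y = (-9 - (-1)·-1.379 - (-3.2)·-0.068) / (8.2) = -1.292
  z = (-7 - (3)·-1.379 - (3)·-1.292) / (7) = 0.145
Iteration 3:
  x = (-7 - (-2.3)·-1.292 - (-4)·0.145) / (7.3) = -1.287
  y = (-9 - (-1)·-1.287 - (-3.2)·0.145) / (8.2) = -1.198
  z = (-7 - (3)·-1.287 - (3)·-1.198) / (7) = 0.065

-1.198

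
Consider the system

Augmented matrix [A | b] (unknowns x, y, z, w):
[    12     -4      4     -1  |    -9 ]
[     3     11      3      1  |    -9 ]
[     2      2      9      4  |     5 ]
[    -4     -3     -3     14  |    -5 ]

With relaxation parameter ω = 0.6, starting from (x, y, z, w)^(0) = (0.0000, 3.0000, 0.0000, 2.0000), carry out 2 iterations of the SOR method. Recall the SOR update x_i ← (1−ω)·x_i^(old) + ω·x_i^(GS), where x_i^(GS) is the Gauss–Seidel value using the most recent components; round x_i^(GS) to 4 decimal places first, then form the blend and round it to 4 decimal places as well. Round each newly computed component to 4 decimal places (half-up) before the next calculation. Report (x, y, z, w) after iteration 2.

(-0.1435, -0.2295, 0.0837, 0.0067)

Iteration 1:
  x: GS value = (-9 - (-4)·3.0000 - (4)·0.0000 - (-1)·2.0000) / (12) = 0.4167;  x ← (1−ω)·0.0000 + ω·0.4167 = 0.2500
  y: GS value = (-9 - (3)·0.2500 - (3)·0.0000 - (1)·2.0000) / (11) = -1.0682;  y ← (1−ω)·3.0000 + ω·-1.0682 = 0.5591
  z: GS value = (5 - (2)·0.2500 - (2)·0.5591 - (4)·2.0000) / (9) = -0.5131;  z ← (1−ω)·0.0000 + ω·-0.5131 = -0.3079
  w: GS value = (-5 - (-4)·0.2500 - (-3)·0.5591 - (-3)·-0.3079) / (14) = -0.2319;  w ← (1−ω)·2.0000 + ω·-0.2319 = 0.6609
Iteration 2:
  x: GS value = (-9 - (-4)·0.5591 - (4)·-0.3079 - (-1)·0.6609) / (12) = -0.4059;  x ← (1−ω)·0.2500 + ω·-0.4059 = -0.1435
  y: GS value = (-9 - (3)·-0.1435 - (3)·-0.3079 - (1)·0.6609) / (11) = -0.7552;  y ← (1−ω)·0.5591 + ω·-0.7552 = -0.2295
  z: GS value = (5 - (2)·-0.1435 - (2)·-0.2295 - (4)·0.6609) / (9) = 0.3447;  z ← (1−ω)·-0.3079 + ω·0.3447 = 0.0837
  w: GS value = (-5 - (-4)·-0.1435 - (-3)·-0.2295 - (-3)·0.0837) / (14) = -0.4294;  w ← (1−ω)·0.6609 + ω·-0.4294 = 0.0067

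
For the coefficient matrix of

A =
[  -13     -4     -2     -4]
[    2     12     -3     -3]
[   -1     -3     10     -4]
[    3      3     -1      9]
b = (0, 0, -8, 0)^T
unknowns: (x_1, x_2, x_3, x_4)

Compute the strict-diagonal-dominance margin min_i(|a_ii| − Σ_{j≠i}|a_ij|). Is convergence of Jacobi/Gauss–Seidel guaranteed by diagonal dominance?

2

row 1: |-13| − (4+2+4) = 3
row 2: |12| − (2+3+3) = 4
row 3: |10| − (1+3+4) = 2
row 4: |9| − (3+3+1) = 2
minimum over rows = 2 → strictly diagonally dominant (convergence guaranteed)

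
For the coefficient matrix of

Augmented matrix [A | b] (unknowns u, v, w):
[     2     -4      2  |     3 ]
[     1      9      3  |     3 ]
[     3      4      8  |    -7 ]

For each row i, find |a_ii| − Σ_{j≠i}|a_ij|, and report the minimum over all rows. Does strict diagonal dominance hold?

-4

row 1: |2| − (4+2) = -4
row 2: |9| − (1+3) = 5
row 3: |8| − (3+4) = 1
minimum over rows = -4 → not strictly diagonally dominant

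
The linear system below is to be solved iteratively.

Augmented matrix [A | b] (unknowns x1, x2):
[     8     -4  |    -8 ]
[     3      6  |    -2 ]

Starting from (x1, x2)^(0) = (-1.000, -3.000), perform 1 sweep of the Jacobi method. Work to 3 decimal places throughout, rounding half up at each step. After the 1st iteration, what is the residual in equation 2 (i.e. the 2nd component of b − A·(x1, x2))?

4.498

Iteration 1:
  x1 = (-8 - (-4)·-3.000) / (8) = -2.500
  x2 = (-2 - (3)·-1.000) / (6) = 0.167
Residual b − A·x = (12.668, 4.498)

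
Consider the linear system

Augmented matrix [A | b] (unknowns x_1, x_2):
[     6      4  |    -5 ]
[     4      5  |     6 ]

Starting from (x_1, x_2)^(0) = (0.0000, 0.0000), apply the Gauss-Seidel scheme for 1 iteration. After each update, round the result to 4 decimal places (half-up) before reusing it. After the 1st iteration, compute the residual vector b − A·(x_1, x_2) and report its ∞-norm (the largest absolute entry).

7.4666

Iteration 1:
  x_1 = (-5 - (4)·0.0000) / (6) = -0.8333
  x_2 = (6 - (4)·-0.8333) / (5) = 1.8666
Residual b − A·x = (-7.4666, 0.0002); ∞-norm = 7.4666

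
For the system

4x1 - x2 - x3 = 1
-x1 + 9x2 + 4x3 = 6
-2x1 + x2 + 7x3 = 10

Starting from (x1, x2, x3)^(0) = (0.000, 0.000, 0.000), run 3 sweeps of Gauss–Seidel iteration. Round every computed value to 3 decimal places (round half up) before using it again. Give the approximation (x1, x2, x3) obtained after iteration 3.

Iteration 1:
  x1 = (1 - (-1)·0.000 - (-1)·0.000) / (4) = 0.250
  x2 = (6 - (-1)·0.250 - (4)·0.000) / (9) = 0.694
  x3 = (10 - (-2)·0.250 - (1)·0.694) / (7) = 1.401
Iteration 2:
  x1 = (1 - (-1)·0.694 - (-1)·1.401) / (4) = 0.774
  x2 = (6 - (-1)·0.774 - (4)·1.401) / (9) = 0.130
  x3 = (10 - (-2)·0.774 - (1)·0.130) / (7) = 1.631
Iteration 3:
  x1 = (1 - (-1)·0.130 - (-1)·1.631) / (4) = 0.690
  x2 = (6 - (-1)·0.690 - (4)·1.631) / (9) = 0.018
  x3 = (10 - (-2)·0.690 - (1)·0.018) / (7) = 1.623

(0.690, 0.018, 1.623)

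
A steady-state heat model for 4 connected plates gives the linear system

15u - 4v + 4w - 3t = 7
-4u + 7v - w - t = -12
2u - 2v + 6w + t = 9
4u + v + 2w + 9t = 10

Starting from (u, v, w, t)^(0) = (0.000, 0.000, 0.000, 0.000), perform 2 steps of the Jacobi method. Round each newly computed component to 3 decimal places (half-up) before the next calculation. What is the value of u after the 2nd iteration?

Iteration 1:
  u = (7 - (-4)·0.000 - (4)·0.000 - (-3)·0.000) / (15) = 0.467
  v = (-12 - (-4)·0.000 - (-1)·0.000 - (-1)·0.000) / (7) = -1.714
  w = (9 - (2)·0.000 - (-2)·0.000 - (1)·0.000) / (6) = 1.500
  t = (10 - (4)·0.000 - (1)·0.000 - (2)·0.000) / (9) = 1.111
Iteration 2:
  u = (7 - (-4)·-1.714 - (4)·1.500 - (-3)·1.111) / (15) = -0.168
  v = (-12 - (-4)·0.467 - (-1)·1.500 - (-1)·1.111) / (7) = -1.074
  w = (9 - (2)·0.467 - (-2)·-1.714 - (1)·1.111) / (6) = 0.588
  t = (10 - (4)·0.467 - (1)·-1.714 - (2)·1.500) / (9) = 0.761

-0.168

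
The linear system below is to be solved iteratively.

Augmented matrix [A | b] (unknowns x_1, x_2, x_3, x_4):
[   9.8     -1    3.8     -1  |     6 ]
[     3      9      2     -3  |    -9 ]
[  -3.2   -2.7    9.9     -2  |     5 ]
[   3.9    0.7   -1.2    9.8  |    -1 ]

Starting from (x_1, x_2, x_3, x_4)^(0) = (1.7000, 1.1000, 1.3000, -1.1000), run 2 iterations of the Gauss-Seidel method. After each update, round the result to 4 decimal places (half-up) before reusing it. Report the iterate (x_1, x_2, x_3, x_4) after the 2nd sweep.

(0.4910, -1.1457, 0.3428, -0.1736)

Iteration 1:
  x_1 = (6 - (-1)·1.1000 - (3.8)·1.3000 - (-1)·-1.1000) / (9.8) = 0.1082
  x_2 = (-9 - (3)·0.1082 - (2)·1.3000 - (-3)·-1.1000) / (9) = -1.6916
  x_3 = (5 - (-3.2)·0.1082 - (-2.7)·-1.6916 - (-2)·-1.1000) / (9.9) = -0.1435
  x_4 = (-1 - (3.9)·0.1082 - (0.7)·-1.6916 - (-1.2)·-0.1435) / (9.8) = -0.0418
Iteration 2:
  x_1 = (6 - (-1)·-1.6916 - (3.8)·-0.1435 - (-1)·-0.0418) / (9.8) = 0.4910
  x_2 = (-9 - (3)·0.4910 - (2)·-0.1435 - (-3)·-0.0418) / (9) = -1.1457
  x_3 = (5 - (-3.2)·0.4910 - (-2.7)·-1.1457 - (-2)·-0.0418) / (9.9) = 0.3428
  x_4 = (-1 - (3.9)·0.4910 - (0.7)·-1.1457 - (-1.2)·0.3428) / (9.8) = -0.1736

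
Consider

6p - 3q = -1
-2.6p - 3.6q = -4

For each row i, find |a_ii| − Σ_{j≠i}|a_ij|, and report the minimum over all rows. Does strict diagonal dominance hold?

row 1: |6| − (3) = 3
row 2: |-3.6| − (2.6) = 1
minimum over rows = 1 → strictly diagonally dominant (convergence guaranteed)

1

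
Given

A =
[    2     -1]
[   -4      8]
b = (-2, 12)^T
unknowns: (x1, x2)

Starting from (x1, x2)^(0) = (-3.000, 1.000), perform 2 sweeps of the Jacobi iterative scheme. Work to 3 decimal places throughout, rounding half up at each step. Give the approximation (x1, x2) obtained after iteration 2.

Iteration 1:
  x1 = (-2 - (-1)·1.000) / (2) = -0.500
  x2 = (12 - (-4)·-3.000) / (8) = 0.000
Iteration 2:
  x1 = (-2 - (-1)·0.000) / (2) = -1.000
  x2 = (12 - (-4)·-0.500) / (8) = 1.250

(-1.000, 1.250)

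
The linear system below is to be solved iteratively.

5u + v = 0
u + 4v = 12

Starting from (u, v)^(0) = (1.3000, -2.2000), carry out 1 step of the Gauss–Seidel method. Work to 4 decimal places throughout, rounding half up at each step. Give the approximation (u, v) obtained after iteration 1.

(0.4400, 2.8900)

Iteration 1:
  u = (0 - (1)·-2.2000) / (5) = 0.4400
  v = (12 - (1)·0.4400) / (4) = 2.8900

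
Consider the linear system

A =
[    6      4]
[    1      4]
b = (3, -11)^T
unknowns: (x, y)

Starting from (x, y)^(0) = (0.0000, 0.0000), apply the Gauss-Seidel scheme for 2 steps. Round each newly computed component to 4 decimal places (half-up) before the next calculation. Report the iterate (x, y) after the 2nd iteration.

Iteration 1:
  x = (3 - (4)·0.0000) / (6) = 0.5000
  y = (-11 - (1)·0.5000) / (4) = -2.8750
Iteration 2:
  x = (3 - (4)·-2.8750) / (6) = 2.4167
  y = (-11 - (1)·2.4167) / (4) = -3.3542

(2.4167, -3.3542)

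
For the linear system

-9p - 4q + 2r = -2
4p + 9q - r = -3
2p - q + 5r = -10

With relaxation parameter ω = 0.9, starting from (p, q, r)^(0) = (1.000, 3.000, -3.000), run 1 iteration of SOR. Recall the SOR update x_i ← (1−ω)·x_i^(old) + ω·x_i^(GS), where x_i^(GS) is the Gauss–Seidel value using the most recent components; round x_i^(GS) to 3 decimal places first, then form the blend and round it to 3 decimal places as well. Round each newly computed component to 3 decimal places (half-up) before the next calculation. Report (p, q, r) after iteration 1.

(-1.500, 0.300, -1.506)

Iteration 1:
  p: GS value = (-2 - (-4)·3.000 - (2)·-3.000) / (-9) = -1.778;  p ← (1−ω)·1.000 + ω·-1.778 = -1.500
  q: GS value = (-3 - (4)·-1.500 - (-1)·-3.000) / (9) = 0.000;  q ← (1−ω)·3.000 + ω·0.000 = 0.300
  r: GS value = (-10 - (2)·-1.500 - (-1)·0.300) / (5) = -1.340;  r ← (1−ω)·-3.000 + ω·-1.340 = -1.506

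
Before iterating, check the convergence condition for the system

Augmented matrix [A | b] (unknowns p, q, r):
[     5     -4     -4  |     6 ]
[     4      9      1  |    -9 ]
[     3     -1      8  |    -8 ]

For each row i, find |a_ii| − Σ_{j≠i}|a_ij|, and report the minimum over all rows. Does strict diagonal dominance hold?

-3

row 1: |5| − (4+4) = -3
row 2: |9| − (4+1) = 4
row 3: |8| − (3+1) = 4
minimum over rows = -3 → not strictly diagonally dominant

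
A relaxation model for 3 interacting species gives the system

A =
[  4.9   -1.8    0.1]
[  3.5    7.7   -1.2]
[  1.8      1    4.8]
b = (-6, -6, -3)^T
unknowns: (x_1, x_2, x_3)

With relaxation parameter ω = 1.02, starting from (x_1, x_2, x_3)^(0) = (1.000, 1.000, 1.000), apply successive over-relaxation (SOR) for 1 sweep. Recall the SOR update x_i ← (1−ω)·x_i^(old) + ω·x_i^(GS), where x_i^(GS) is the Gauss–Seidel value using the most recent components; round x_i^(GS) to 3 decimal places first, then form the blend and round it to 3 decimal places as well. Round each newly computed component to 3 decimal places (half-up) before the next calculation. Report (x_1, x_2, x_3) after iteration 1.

(-0.916, -0.231, -0.258)

Iteration 1:
  x_1: GS value = (-6 - (-1.8)·1.000 - (0.1)·1.000) / (4.9) = -0.878;  x_1 ← (1−ω)·1.000 + ω·-0.878 = -0.916
  x_2: GS value = (-6 - (3.5)·-0.916 - (-1.2)·1.000) / (7.7) = -0.207;  x_2 ← (1−ω)·1.000 + ω·-0.207 = -0.231
  x_3: GS value = (-3 - (1.8)·-0.916 - (1)·-0.231) / (4.8) = -0.233;  x_3 ← (1−ω)·1.000 + ω·-0.233 = -0.258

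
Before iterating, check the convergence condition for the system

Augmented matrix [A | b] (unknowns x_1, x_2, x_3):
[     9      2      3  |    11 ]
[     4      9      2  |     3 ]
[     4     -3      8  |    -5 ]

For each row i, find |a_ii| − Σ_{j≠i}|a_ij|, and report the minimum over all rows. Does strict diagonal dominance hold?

row 1: |9| − (2+3) = 4
row 2: |9| − (4+2) = 3
row 3: |8| − (4+3) = 1
minimum over rows = 1 → strictly diagonally dominant (convergence guaranteed)

1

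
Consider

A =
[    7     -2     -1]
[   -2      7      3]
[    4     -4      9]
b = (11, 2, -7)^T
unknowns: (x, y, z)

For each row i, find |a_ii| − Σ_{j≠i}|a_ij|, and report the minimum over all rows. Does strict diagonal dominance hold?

row 1: |7| − (2+1) = 4
row 2: |7| − (2+3) = 2
row 3: |9| − (4+4) = 1
minimum over rows = 1 → strictly diagonally dominant (convergence guaranteed)

1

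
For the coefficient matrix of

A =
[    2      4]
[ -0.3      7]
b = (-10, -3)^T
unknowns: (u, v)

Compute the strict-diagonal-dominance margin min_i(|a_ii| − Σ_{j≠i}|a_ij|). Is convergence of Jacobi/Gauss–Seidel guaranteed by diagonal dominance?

-2

row 1: |2| − (4) = -2
row 2: |7| − (0.3) = 6.7
minimum over rows = -2 → not strictly diagonally dominant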